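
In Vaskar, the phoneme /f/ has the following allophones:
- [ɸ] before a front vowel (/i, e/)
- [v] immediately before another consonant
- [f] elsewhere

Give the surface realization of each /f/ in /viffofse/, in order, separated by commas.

[v], [f], [v]

Occurrence 1 (position 3): immediately before another consonant → [v].
Occurrence 2 (position 4): no conditioning environment matches → elsewhere allophone [f].
Occurrence 3 (position 6): immediately before another consonant → [v].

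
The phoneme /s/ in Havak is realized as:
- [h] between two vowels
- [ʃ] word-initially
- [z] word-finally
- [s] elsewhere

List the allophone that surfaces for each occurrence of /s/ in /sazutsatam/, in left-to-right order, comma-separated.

Occurrence 1 (position 1): word-initially → [ʃ].
Occurrence 2 (position 6): no conditioning environment matches → elsewhere allophone [s].

[ʃ], [s]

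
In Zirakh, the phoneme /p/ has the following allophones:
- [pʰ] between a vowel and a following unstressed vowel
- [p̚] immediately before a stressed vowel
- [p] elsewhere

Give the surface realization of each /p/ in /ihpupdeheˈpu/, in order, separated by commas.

Occurrence 1 (position 3): no conditioning environment matches → elsewhere allophone [p].
Occurrence 2 (position 5): no conditioning environment matches → elsewhere allophone [p].
Occurrence 3 (position 10): immediately before a stressed vowel → [p̚].

[p], [p], [p̚]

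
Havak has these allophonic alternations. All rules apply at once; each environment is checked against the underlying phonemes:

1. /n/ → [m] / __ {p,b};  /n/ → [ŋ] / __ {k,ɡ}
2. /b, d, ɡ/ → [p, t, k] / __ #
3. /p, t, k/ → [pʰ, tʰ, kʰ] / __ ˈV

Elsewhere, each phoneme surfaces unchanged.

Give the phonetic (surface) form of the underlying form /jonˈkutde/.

/j/ (word-initial): no rule targets it → [j].
/o/ — not in any rule's target class → [o].
Rule 1 applies to /n/ (between /o/ and /k/: before a labial or velar stop) → [ŋ].
/k/ (between /n/ and /u/) occurs immediately before a stressed vowel → [kʰ] by rule 3.
/u/ (between /k/ and /t/): no rule targets it → [u].
/t/ (between /u/ and /d/) is in the target of rule 3 but the environment (immediately before a stressed vowel) is not met → [t].
/d/ (between /t/ and /e/) fails the environment for rule 2, so it stays [d].
/e/ (word-final) is unaffected → [e].

[joŋˈkʰutde]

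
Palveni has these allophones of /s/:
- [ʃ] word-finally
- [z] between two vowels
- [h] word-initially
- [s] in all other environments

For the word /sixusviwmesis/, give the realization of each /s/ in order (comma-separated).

Occurrence 1 (position 1): word-initially → [h].
Occurrence 2 (position 5): no conditioning environment matches → elsewhere allophone [s].
Occurrence 3 (position 11): between two vowels → [z].
Occurrence 4 (position 13): word-finally → [ʃ].

[h], [s], [z], [ʃ]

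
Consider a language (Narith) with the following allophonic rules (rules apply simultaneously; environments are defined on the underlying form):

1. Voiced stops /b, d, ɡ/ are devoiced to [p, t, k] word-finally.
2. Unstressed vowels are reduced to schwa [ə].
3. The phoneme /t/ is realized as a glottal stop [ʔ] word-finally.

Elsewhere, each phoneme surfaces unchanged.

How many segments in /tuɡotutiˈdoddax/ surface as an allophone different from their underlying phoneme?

5

Segments that undergo a rule: /u/ → [ə] (rule 2); /o/ → [ə] (rule 2); /u/ → [ə] (rule 2); /i/ → [ə] (rule 2); /a/ → [ə] (rule 2).
All other segments surface unchanged.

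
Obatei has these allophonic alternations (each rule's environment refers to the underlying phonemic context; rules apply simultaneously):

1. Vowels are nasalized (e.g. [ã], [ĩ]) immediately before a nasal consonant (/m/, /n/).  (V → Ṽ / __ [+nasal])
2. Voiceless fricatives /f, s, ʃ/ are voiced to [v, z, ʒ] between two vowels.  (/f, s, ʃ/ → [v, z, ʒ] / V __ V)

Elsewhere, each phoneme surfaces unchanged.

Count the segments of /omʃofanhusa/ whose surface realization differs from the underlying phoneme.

4

Segments that undergo a rule: /o/ → [õ] (rule 1); /f/ → [v] (rule 2); /a/ → [ã] (rule 1); /s/ → [z] (rule 2).
All other segments surface unchanged.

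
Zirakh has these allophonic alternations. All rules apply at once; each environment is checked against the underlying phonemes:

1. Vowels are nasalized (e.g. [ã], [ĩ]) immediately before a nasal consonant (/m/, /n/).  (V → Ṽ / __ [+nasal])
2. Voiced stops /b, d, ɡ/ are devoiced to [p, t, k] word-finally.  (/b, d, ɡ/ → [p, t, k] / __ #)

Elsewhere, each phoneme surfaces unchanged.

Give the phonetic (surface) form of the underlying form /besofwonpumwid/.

/b/ (word-initial) is in the target of rule 2 but the environment (word-finally) is not met → [b].
/e/ (between /b/ and /s/) fails the environment for rule 1, so it stays [e].
/s/ (between /e/ and /o/): no rule targets it → [s].
/o/ (between /s/ and /f/) fails the environment for rule 1, so it stays [o].
/f/ stays [f].
/w/ stays [w].
/o/ — between /w/ and /n/, before a nasal consonant — surfaces as [õ] (rule 1).
/n/ — not in any rule's target class → [n].
/p/ (between /n/ and /u/) is unaffected → [p].
/u/ (between /p/ and /m/) occurs before a nasal consonant → [ũ] by rule 1.
/m/ (between /u/ and /w/) is unaffected → [m].
/w/ stays [w].
/i/ (between /w/ and /d/): rule 1 targets it, but not before a nasal consonant → unchanged [i].
/d/ (word-final): word-finally, so rule 2 applies → [t].

[besofwõnpũmwit]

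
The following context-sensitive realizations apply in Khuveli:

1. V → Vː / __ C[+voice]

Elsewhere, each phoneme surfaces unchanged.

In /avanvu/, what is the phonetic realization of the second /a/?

[aː]

/a/ meets the environment for rule 1 (before a voiced consonant) → [aː].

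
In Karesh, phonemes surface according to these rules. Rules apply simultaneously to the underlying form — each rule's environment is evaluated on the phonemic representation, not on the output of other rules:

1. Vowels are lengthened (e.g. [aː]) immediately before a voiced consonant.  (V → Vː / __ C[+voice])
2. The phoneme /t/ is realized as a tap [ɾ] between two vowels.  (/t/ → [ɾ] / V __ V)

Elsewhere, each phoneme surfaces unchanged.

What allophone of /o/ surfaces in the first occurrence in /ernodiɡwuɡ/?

[oː]

/o/ — between /n/ and /d/, before a voiced consonant — surfaces as [oː] (rule 1).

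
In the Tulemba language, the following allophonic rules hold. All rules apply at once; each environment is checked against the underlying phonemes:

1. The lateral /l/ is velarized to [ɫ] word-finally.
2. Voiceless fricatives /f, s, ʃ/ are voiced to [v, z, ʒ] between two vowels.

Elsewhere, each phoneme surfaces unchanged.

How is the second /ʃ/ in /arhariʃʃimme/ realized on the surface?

[ʃ]

/ʃ/ (between /ʃ/ and /i/): rule 2 targets it, but not between two vowels → unchanged [ʃ].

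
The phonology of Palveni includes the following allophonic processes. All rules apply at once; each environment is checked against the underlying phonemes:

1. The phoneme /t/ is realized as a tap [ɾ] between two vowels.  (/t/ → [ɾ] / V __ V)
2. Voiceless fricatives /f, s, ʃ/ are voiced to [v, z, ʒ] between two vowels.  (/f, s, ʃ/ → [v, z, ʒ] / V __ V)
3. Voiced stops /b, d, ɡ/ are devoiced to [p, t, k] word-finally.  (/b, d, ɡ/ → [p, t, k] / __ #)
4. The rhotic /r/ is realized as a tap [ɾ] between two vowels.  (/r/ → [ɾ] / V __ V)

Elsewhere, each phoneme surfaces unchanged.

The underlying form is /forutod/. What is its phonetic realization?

[foɾuɾot]

/f/ (word-initial) is in the target of rule 2 but the environment (between two vowels) is not met → [f].
/o/ — not in any rule's target class → [o].
/r/ meets the environment for rule 4 (between two vowels) → [ɾ].
/u/ — not in any rule's target class → [u].
/t/ meets the environment for rule 1 (between two vowels) → [ɾ].
/o/ stays [o].
/d/ — word-final, word-finally — surfaces as [t] (rule 3).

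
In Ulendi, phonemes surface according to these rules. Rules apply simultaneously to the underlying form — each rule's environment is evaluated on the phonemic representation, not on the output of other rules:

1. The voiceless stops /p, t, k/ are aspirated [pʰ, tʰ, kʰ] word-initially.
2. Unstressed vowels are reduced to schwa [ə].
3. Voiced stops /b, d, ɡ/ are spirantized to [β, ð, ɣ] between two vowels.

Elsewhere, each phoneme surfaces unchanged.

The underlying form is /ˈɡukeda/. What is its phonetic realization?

[ˈɡukəðə]

/ɡ/ (word-initial) fails the environment for rule 3, so it stays [ɡ].
/u/ (between /ɡ/ and /k/): rule 2 targets it, but not in an unstressed syllable → unchanged [u].
/k/ (between /u/ and /e/) is in the target of rule 1 but the environment (word-initially) is not met → [k].
/e/ (between /k/ and /d/) occurs in an unstressed syllable → [ə] by rule 2.
/d/ (between /e/ and /a/): between two vowels, so rule 3 applies → [ð].
/a/ (word-final) occurs in an unstressed syllable → [ə] by rule 2.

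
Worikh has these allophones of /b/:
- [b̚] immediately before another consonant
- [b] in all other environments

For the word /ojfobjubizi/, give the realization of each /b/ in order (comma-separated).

[b̚], [b]

Occurrence 1 (position 5): immediately before another consonant → [b̚].
Occurrence 2 (position 8): no conditioning environment matches → elsewhere allophone [b].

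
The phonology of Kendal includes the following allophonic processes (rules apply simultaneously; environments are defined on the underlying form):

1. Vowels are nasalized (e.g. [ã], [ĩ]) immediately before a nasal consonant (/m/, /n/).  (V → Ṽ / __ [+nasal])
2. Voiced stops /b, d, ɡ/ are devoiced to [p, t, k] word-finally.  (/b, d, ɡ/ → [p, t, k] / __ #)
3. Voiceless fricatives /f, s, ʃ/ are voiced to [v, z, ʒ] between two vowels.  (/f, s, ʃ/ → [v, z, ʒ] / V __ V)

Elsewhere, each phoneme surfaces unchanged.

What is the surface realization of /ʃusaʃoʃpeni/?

[ʃuzaʒoʃpẽni]

/ʃ/ (word-initial): rule 3 targets it, but not between two vowels → unchanged [ʃ].
/u/ (between /ʃ/ and /s/): rule 1 targets it, but not before a nasal consonant → unchanged [u].
/s/ — between /u/ and /a/, between two vowels — surfaces as [z] (rule 3).
/a/ (between /s/ and /ʃ/): rule 1 targets it, but not before a nasal consonant → unchanged [a].
/ʃ/ meets the environment for rule 3 (between two vowels) → [ʒ].
/o/ (between /ʃ/ and /ʃ/): rule 1 targets it, but not before a nasal consonant → unchanged [o].
/ʃ/ — between /o/ and /p/; rule 3 does not apply here → [ʃ].
/p/ stays [p].
Rule 1 applies to /e/ (between /p/ and /n/: before a nasal consonant) → [ẽ].
/n/ (between /e/ and /i/) is unaffected → [n].
/i/ — word-final; rule 1 does not apply here → [i].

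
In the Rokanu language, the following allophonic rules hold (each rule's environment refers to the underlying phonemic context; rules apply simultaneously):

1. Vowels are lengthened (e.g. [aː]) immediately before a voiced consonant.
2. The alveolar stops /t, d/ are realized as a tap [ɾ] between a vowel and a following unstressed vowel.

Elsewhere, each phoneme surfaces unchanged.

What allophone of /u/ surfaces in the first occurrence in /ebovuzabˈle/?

[uː]

/u/ (between /v/ and /z/): before a voiced consonant, so rule 1 applies → [uː].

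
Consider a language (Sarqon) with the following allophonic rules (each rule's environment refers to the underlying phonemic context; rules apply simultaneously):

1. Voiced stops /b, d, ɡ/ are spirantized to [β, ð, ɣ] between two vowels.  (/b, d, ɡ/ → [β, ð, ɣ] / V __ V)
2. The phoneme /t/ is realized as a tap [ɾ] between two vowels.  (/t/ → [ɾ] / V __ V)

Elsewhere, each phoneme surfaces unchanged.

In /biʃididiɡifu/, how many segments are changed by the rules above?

Segments that undergo a rule: /d/ → [ð] (rule 1); /d/ → [ð] (rule 1); /ɡ/ → [ɣ] (rule 1).
All other segments surface unchanged.

3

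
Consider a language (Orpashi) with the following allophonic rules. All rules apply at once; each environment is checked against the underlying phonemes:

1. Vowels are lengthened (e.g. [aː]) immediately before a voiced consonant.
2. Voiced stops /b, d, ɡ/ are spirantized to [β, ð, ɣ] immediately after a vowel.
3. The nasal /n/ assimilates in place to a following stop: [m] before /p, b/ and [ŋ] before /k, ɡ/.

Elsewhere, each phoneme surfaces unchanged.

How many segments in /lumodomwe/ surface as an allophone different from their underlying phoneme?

4

Segments that undergo a rule: /u/ → [uː] (rule 1); /o/ → [oː] (rule 1); /d/ → [ð] (rule 2); /o/ → [oː] (rule 1).
All other segments surface unchanged.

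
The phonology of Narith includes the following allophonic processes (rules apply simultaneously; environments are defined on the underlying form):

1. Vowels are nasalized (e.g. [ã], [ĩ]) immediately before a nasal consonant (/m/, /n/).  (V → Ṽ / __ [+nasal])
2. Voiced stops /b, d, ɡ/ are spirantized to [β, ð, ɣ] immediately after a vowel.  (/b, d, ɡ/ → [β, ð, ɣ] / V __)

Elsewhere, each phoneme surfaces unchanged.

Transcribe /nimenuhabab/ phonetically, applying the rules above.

[nĩmẽnuhaβaβ]

/n/ stays [n].
/i/ (between /n/ and /m/) occurs before a nasal consonant → [ĩ] by rule 1.
/m/ (between /i/ and /e/) is unaffected → [m].
/e/ (between /m/ and /n/) occurs before a nasal consonant → [ẽ] by rule 1.
/n/ (between /e/ and /u/) is unaffected → [n].
/u/ — between /n/ and /h/; rule 1 does not apply here → [u].
/h/ (between /u/ and /a/): no rule targets it → [h].
/a/ (between /h/ and /b/) is in the target of rule 1 but the environment (before a nasal consonant) is not met → [a].
/b/ (between /a/ and /a/): immediately after a vowel, so rule 2 applies → [β].
/a/ — between /b/ and /b/; rule 1 does not apply here → [a].
/b/ meets the environment for rule 2 (immediately after a vowel) → [β].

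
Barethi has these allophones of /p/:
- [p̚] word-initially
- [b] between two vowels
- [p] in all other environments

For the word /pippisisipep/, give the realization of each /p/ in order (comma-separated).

Occurrence 1 (position 1): word-initially → [p̚].
Occurrence 2 (position 3): no conditioning environment matches → elsewhere allophone [p].
Occurrence 3 (position 4): no conditioning environment matches → elsewhere allophone [p].
Occurrence 4 (position 10): between two vowels → [b].
Occurrence 5 (position 12): no conditioning environment matches → elsewhere allophone [p].

[p̚], [p], [p], [b], [p]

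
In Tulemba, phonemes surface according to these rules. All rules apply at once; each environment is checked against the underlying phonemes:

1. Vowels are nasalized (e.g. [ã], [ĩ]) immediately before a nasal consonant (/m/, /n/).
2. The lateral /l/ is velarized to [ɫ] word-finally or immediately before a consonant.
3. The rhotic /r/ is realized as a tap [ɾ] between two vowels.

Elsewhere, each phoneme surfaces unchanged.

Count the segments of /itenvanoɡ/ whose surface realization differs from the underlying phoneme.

2

Segments that undergo a rule: /e/ → [ẽ] (rule 1); /a/ → [ã] (rule 1).
All other segments surface unchanged.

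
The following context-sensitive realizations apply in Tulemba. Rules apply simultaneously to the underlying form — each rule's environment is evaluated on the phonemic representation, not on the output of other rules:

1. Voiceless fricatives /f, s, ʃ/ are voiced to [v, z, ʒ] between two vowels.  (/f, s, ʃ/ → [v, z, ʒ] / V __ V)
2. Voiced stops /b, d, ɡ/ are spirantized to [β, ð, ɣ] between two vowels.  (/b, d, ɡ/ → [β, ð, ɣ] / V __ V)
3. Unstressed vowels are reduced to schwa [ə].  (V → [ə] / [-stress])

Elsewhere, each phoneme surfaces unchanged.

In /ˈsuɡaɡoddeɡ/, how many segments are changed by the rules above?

5

Segments that undergo a rule: /ɡ/ → [ɣ] (rule 2); /a/ → [ə] (rule 3); /ɡ/ → [ɣ] (rule 2); /o/ → [ə] (rule 3); /e/ → [ə] (rule 3).
All other segments surface unchanged.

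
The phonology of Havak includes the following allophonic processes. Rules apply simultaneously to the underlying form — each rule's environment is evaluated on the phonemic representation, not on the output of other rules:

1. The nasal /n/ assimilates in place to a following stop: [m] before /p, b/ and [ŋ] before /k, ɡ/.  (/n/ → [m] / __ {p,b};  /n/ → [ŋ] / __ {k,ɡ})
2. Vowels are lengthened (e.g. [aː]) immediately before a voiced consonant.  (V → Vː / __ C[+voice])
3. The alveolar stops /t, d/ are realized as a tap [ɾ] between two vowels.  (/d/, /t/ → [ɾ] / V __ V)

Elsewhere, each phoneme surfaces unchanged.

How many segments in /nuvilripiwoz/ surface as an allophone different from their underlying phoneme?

4

Segments that undergo a rule: /u/ → [uː] (rule 2); /i/ → [iː] (rule 2); /i/ → [iː] (rule 2); /o/ → [oː] (rule 2).
All other segments surface unchanged.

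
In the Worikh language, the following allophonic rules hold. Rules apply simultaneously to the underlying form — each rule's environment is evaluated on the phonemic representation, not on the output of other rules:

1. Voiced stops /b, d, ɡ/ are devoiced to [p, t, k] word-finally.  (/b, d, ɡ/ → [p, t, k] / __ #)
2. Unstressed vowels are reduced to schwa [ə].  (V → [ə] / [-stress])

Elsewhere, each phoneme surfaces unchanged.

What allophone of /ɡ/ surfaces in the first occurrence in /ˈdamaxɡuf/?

/ɡ/ (between /x/ and /u/) is in the target of rule 1 but the environment (word-finally) is not met → [ɡ].

[ɡ]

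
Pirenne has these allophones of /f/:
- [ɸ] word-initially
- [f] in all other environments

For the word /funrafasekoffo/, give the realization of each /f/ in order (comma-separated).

[ɸ], [f], [f], [f]

Occurrence 1 (position 1): word-initially → [ɸ].
Occurrence 2 (position 6): no conditioning environment matches → elsewhere allophone [f].
Occurrence 3 (position 12): no conditioning environment matches → elsewhere allophone [f].
Occurrence 4 (position 13): no conditioning environment matches → elsewhere allophone [f].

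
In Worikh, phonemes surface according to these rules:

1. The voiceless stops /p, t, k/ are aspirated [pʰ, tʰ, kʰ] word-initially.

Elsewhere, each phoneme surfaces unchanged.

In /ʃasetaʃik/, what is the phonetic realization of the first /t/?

[t]

/t/ (between /e/ and /a/): rule 1 targets it, but not word-initially → unchanged [t].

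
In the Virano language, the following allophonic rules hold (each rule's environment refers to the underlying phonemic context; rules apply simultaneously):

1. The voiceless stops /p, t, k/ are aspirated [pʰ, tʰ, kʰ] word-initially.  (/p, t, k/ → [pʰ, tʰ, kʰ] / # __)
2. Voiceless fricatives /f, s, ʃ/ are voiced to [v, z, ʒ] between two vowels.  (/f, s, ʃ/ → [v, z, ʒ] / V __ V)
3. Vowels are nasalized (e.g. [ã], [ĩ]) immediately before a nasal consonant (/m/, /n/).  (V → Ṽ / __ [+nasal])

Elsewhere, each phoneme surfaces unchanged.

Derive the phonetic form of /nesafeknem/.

[nezaveknẽm]

/n/ (word-initial) is unaffected → [n].
/e/ (between /n/ and /s/) is in the target of rule 3 but the environment (before a nasal consonant) is not met → [e].
/s/ — between /e/ and /a/, between two vowels — surfaces as [z] (rule 2).
/a/ (between /s/ and /f/) is in the target of rule 3 but the environment (before a nasal consonant) is not met → [a].
Rule 2 applies to /f/ (between /a/ and /e/: between two vowels) → [v].
/e/ — between /f/ and /k/; rule 3 does not apply here → [e].
/k/ (between /e/ and /n/) is in the target of rule 1 but the environment (word-initially) is not met → [k].
/n/ (between /k/ and /e/): no rule targets it → [n].
/e/ (between /n/ and /m/) occurs before a nasal consonant → [ẽ] by rule 3.
/m/ — not in any rule's target class → [m].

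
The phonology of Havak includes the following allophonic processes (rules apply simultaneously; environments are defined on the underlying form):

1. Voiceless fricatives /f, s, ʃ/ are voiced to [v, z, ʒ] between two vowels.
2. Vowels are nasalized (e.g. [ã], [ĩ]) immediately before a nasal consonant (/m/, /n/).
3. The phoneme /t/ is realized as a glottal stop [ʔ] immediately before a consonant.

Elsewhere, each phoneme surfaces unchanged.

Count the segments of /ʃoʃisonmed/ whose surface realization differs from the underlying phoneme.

3

Segments that undergo a rule: /ʃ/ → [ʒ] (rule 1); /s/ → [z] (rule 1); /o/ → [õ] (rule 2).
All other segments surface unchanged.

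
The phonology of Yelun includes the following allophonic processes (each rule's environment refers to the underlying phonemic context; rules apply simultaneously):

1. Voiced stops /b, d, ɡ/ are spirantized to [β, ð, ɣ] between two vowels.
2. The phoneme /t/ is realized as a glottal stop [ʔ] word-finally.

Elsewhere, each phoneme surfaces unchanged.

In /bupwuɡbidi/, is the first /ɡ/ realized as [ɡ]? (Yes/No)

Yes

/ɡ/ (between /u/ and /b/): rule 1 targets it, but not between two vowels → unchanged [ɡ].
The actual realization is [ɡ], which matches [ɡ].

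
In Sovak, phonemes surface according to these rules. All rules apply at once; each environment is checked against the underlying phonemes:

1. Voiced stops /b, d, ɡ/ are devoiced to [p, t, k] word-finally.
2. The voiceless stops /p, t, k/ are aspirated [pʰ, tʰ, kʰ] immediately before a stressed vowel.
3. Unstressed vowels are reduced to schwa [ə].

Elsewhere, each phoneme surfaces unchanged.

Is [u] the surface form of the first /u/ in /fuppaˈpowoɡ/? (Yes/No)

No

/u/ — between /f/ and /p/, in an unstressed syllable — surfaces as [ə] (rule 3).
The actual realization is [ə], not [u].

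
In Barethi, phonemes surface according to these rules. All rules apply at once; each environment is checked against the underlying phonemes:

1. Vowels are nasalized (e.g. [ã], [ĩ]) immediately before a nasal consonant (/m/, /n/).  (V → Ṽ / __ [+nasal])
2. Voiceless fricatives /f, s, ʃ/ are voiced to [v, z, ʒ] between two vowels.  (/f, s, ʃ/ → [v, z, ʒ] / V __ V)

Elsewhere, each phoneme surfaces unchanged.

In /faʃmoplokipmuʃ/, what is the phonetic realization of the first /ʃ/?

/ʃ/ (between /a/ and /m/) is in the target of rule 2 but the environment (between two vowels) is not met → [ʃ].

[ʃ]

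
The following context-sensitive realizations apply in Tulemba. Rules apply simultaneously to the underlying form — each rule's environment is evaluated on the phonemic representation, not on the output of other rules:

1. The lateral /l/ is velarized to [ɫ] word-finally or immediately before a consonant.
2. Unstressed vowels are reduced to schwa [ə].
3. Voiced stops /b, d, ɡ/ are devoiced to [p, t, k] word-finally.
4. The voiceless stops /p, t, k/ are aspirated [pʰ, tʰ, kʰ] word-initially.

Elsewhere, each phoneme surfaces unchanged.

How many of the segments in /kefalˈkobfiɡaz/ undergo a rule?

Segments that undergo a rule: /k/ → [kʰ] (rule 4); /e/ → [ə] (rule 2); /a/ → [ə] (rule 2); /l/ → [ɫ] (rule 1); /i/ → [ə] (rule 2); /a/ → [ə] (rule 2).
All other segments surface unchanged.

6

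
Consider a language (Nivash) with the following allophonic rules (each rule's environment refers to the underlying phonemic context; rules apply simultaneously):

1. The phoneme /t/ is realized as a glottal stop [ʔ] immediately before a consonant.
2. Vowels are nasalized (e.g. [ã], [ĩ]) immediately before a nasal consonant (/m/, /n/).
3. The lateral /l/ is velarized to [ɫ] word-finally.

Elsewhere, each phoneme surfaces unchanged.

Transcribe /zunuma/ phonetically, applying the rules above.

[zũnũma]

/u/ — between /z/ and /n/, before a nasal consonant — surfaces as [ũ] (rule 2).
/u/ (between /n/ and /m/) occurs before a nasal consonant → [ũ] by rule 2.
/a/ — word-final; rule 2 does not apply here → [a].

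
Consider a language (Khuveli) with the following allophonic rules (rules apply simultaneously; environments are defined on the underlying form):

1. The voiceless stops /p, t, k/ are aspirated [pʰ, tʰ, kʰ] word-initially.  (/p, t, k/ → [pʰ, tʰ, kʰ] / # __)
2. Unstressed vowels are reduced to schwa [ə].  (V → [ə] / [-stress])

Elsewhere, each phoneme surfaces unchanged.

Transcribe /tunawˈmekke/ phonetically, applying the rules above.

[tʰənəwˈmekkə]

/t/ meets the environment for rule 1 (word-initially) → [tʰ].
/u/ (between /t/ and /n/): in an unstressed syllable, so rule 2 applies → [ə].
/a/ meets the environment for rule 2 (in an unstressed syllable) → [ə].
/e/ (between /m/ and /k/) is in the target of rule 2 but the environment (in an unstressed syllable) is not met → [e].
/k/ — between /e/ and /k/; rule 1 does not apply here → [k].
/k/ (between /k/ and /e/) fails the environment for rule 1, so it stays [k].
/e/ meets the environment for rule 2 (in an unstressed syllable) → [ə].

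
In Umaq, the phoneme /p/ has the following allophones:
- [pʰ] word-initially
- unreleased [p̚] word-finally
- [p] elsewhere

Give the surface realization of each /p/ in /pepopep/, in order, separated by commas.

Occurrence 1 (position 1): word-initially → [pʰ].
Occurrence 2 (position 3): no conditioning environment matches → elsewhere allophone [p].
Occurrence 3 (position 5): no conditioning environment matches → elsewhere allophone [p].
Occurrence 4 (position 7): word-finally → [p̚].

[pʰ], [p], [p], [p̚]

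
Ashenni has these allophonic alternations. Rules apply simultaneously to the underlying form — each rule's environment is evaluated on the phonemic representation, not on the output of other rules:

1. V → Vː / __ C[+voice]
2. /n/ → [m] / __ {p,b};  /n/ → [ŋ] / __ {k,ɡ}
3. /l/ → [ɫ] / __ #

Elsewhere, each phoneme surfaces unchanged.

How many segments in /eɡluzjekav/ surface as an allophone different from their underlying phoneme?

3

Segments that undergo a rule: /e/ → [eː] (rule 1); /u/ → [uː] (rule 1); /a/ → [aː] (rule 1).
All other segments surface unchanged.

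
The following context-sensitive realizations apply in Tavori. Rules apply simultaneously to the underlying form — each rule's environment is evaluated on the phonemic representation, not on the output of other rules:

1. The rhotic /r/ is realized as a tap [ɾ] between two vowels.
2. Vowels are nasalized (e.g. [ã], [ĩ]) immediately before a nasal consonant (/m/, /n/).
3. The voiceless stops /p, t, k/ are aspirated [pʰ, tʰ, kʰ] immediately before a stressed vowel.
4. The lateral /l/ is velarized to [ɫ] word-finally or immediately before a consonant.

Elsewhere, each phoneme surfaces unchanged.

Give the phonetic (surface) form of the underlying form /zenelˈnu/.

[zẽneɫˈnu]

/z/ (word-initial) is unaffected → [z].
/e/ meets the environment for rule 2 (before a nasal consonant) → [ẽ].
/n/ (between /e/ and /e/): no rule targets it → [n].
/e/ (between /n/ and /l/) is in the target of rule 2 but the environment (before a nasal consonant) is not met → [e].
/l/ (between /e/ and /n/) occurs word-finally or immediately before a consonant → [ɫ] by rule 4.
/n/ stays [n].
/u/ (word-final) fails the environment for rule 2, so it stays [u].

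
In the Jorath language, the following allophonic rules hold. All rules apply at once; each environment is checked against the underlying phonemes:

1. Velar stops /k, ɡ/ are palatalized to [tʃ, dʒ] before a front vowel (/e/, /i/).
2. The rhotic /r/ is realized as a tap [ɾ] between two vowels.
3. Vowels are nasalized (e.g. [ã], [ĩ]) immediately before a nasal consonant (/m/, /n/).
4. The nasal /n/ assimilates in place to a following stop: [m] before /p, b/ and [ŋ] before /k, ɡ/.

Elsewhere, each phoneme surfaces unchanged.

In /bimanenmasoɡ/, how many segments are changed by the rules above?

Segments that undergo a rule: /i/ → [ĩ] (rule 3); /a/ → [ã] (rule 3); /e/ → [ẽ] (rule 3).
All other segments surface unchanged.

3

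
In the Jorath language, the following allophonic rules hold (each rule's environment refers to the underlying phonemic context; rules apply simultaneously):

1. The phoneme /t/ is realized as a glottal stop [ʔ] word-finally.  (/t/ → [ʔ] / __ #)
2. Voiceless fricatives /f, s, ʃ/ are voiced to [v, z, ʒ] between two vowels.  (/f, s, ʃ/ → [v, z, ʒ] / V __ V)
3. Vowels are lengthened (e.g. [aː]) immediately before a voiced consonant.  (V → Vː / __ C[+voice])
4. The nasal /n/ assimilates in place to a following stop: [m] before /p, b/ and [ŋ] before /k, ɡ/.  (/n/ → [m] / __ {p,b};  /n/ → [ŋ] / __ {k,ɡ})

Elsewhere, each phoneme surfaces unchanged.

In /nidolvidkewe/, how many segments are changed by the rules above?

Segments that undergo a rule: /i/ → [iː] (rule 3); /o/ → [oː] (rule 3); /i/ → [iː] (rule 3); /e/ → [eː] (rule 3).
All other segments surface unchanged.

4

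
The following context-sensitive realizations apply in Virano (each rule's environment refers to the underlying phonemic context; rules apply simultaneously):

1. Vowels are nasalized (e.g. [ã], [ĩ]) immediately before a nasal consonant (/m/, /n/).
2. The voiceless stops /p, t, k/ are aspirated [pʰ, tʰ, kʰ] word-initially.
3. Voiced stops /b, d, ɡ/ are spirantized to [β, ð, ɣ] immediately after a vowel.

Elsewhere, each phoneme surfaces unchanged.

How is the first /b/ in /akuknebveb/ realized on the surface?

/b/ (between /e/ and /v/) occurs immediately after a vowel → [β] by rule 3.

[β]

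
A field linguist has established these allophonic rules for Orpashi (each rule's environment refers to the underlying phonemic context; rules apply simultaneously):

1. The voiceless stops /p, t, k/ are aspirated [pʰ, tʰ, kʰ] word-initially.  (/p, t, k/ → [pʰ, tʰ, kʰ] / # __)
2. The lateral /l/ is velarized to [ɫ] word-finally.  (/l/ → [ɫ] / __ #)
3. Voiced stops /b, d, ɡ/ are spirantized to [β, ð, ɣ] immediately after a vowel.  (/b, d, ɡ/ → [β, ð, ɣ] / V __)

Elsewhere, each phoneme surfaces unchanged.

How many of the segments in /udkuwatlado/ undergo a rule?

2

Segments that undergo a rule: /d/ → [ð] (rule 3); /d/ → [ð] (rule 3).
All other segments surface unchanged.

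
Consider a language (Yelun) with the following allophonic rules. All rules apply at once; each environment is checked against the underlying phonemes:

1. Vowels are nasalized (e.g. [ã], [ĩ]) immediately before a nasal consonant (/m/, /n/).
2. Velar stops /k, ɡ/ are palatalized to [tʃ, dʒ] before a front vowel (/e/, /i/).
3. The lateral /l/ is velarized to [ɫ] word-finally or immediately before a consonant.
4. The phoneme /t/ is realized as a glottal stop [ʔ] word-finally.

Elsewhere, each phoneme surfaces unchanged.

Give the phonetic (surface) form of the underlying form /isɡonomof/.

/i/ (word-initial) is in the target of rule 1 but the environment (before a nasal consonant) is not met → [i].
/s/ — not in any rule's target class → [s].
/ɡ/ (between /s/ and /o/): rule 2 targets it, but not before a front vowel → unchanged [ɡ].
Rule 1 applies to /o/ (between /ɡ/ and /n/: before a nasal consonant) → [õ].
/n/ (between /o/ and /o/) is unaffected → [n].
/o/ — between /n/ and /m/, before a nasal consonant — surfaces as [õ] (rule 1).
/m/ — not in any rule's target class → [m].
/o/ (between /m/ and /f/) is in the target of rule 1 but the environment (before a nasal consonant) is not met → [o].
/f/ — not in any rule's target class → [f].

[isɡõnõmof]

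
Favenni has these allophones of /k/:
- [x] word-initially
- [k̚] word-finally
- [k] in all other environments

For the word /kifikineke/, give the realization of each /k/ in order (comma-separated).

[x], [k], [k]

Occurrence 1 (position 1): word-initially → [x].
Occurrence 2 (position 5): no conditioning environment matches → elsewhere allophone [k].
Occurrence 3 (position 9): no conditioning environment matches → elsewhere allophone [k].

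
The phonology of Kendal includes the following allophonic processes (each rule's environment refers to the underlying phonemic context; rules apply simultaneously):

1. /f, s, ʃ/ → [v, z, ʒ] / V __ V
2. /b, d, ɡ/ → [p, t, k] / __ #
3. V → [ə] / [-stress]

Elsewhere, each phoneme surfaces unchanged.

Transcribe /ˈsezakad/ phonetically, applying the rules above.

[ˈsezəkət]

/s/ (word-initial): rule 1 targets it, but not between two vowels → unchanged [s].
/e/ (between /s/ and /z/) fails the environment for rule 3, so it stays [e].
/z/ (between /e/ and /a/) is unaffected → [z].
/a/ (between /z/ and /k/): in an unstressed syllable, so rule 3 applies → [ə].
/k/ — not in any rule's target class → [k].
/a/ — between /k/ and /d/, in an unstressed syllable — surfaces as [ə] (rule 3).
/d/ — word-final, word-finally — surfaces as [t] (rule 2).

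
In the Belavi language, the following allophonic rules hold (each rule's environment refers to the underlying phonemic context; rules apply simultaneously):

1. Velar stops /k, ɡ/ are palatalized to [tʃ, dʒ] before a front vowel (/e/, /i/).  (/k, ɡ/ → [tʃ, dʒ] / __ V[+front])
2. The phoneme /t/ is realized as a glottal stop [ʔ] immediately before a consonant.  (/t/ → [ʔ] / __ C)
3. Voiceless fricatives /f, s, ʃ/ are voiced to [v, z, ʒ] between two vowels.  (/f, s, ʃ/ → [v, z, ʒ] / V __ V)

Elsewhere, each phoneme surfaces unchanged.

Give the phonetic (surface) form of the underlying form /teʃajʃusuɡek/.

[teʒajʃuzudʒek]

/t/ (word-initial): rule 2 targets it, but not immediately before a consonant → unchanged [t].
/e/ — not in any rule's target class → [e].
/ʃ/ meets the environment for rule 3 (between two vowels) → [ʒ].
/a/ (between /ʃ/ and /j/) is unaffected → [a].
/j/ (between /a/ and /ʃ/) is unaffected → [j].
/ʃ/ (between /j/ and /u/) is in the target of rule 3 but the environment (between two vowels) is not met → [ʃ].
/u/ (between /ʃ/ and /s/) is unaffected → [u].
/s/ (between /u/ and /u/) occurs between two vowels → [z] by rule 3.
/u/ — not in any rule's target class → [u].
Rule 1 applies to /ɡ/ (between /u/ and /e/: before a front vowel) → [dʒ].
/e/ (between /ɡ/ and /k/): no rule targets it → [e].
/k/ — word-final; rule 1 does not apply here → [k].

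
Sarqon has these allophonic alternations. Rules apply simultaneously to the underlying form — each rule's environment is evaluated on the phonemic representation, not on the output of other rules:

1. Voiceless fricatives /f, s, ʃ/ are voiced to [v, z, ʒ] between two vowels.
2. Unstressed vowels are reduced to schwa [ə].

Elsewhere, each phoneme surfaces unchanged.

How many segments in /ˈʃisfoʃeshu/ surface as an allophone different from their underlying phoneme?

Segments that undergo a rule: /o/ → [ə] (rule 2); /ʃ/ → [ʒ] (rule 1); /e/ → [ə] (rule 2); /u/ → [ə] (rule 2).
All other segments surface unchanged.

4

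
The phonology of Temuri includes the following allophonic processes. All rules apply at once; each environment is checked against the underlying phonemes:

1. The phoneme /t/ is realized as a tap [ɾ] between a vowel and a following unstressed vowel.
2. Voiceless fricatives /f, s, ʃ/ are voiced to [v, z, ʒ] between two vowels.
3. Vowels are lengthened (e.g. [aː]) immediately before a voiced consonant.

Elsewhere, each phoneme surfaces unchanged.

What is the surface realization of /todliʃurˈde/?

[toːdliʒuːrˈde]

/t/ (word-initial) is in the target of rule 1 but the environment (between a vowel and a following unstressed vowel) is not met → [t].
/o/ (between /t/ and /d/): before a voiced consonant, so rule 3 applies → [oː].
/d/ (between /o/ and /l/): no rule targets it → [d].
/l/ stays [l].
/i/ (between /l/ and /ʃ/) fails the environment for rule 3, so it stays [i].
/ʃ/ — between /i/ and /u/, between two vowels — surfaces as [ʒ] (rule 2).
/u/ (between /ʃ/ and /r/): before a voiced consonant, so rule 3 applies → [uː].
/r/ (between /u/ and /d/): no rule targets it → [r].
/d/ (between /r/ and /e/) is unaffected → [d].
/e/ (word-final) is in the target of rule 3 but the environment (before a voiced consonant) is not met → [e].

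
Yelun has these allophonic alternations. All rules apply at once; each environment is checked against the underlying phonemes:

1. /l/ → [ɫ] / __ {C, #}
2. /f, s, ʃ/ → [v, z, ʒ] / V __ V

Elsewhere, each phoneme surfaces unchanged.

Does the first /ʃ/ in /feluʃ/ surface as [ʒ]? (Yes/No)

No

/ʃ/ (word-final) fails the environment for rule 2, so it stays [ʃ].
The actual realization is [ʃ], not [ʒ].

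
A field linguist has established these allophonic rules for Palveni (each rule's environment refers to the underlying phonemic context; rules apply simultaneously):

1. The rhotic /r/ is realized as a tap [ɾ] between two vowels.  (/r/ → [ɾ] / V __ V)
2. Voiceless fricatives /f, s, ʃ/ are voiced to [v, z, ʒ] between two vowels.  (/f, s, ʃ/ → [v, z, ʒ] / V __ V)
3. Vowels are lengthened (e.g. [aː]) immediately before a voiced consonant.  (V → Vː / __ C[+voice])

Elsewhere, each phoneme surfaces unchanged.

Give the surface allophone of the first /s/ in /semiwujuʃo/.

[s]

/s/ (word-initial) fails the environment for rule 2, so it stays [s].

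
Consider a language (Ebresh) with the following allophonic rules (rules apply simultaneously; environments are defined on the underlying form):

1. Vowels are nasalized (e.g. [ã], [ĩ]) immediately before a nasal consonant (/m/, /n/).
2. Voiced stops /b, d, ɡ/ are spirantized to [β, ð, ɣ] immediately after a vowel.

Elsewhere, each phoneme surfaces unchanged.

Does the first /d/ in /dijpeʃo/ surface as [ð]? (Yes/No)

/d/ — word-initial; rule 2 does not apply here → [d].
The actual realization is [d], not [ð].

No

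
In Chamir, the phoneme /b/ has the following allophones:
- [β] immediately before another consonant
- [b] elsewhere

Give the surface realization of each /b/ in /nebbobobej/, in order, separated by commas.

[β], [b], [b], [b]

Occurrence 1 (position 3): immediately before another consonant → [β].
Occurrence 2 (position 4): no conditioning environment matches → elsewhere allophone [b].
Occurrence 3 (position 6): no conditioning environment matches → elsewhere allophone [b].
Occurrence 4 (position 8): no conditioning environment matches → elsewhere allophone [b].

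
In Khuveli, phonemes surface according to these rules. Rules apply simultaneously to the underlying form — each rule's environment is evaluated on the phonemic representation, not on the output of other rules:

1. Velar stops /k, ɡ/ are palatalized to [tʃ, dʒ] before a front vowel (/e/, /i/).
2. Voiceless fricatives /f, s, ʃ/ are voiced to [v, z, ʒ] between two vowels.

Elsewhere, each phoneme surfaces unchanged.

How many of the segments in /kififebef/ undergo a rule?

Segments that undergo a rule: /k/ → [tʃ] (rule 1); /f/ → [v] (rule 2); /f/ → [v] (rule 2).
All other segments surface unchanged.

3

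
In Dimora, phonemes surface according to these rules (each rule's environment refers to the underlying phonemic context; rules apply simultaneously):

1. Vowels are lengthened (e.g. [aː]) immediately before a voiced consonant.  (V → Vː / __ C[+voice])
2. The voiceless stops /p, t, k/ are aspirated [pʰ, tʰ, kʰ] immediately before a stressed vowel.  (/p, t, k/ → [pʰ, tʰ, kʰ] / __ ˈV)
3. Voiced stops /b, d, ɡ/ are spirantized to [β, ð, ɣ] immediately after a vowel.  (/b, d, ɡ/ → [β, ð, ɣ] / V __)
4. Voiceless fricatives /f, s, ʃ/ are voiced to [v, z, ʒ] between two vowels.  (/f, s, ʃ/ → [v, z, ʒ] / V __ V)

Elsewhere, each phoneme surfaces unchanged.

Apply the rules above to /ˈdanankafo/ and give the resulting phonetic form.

[ˈdaːnaːnkavo]

/d/ (word-initial) is in the target of rule 3 but the environment (immediately after a vowel) is not met → [d].
/a/ meets the environment for rule 1 (before a voiced consonant) → [aː].
/n/ (between /a/ and /a/) is unaffected → [n].
/a/ meets the environment for rule 1 (before a voiced consonant) → [aː].
/n/ stays [n].
/k/ — between /n/ and /a/; rule 2 does not apply here → [k].
/a/ (between /k/ and /f/): rule 1 targets it, but not before a voiced consonant → unchanged [a].
/f/ (between /a/ and /o/) occurs between two vowels → [v] by rule 4.
/o/ (word-final) is in the target of rule 1 but the environment (before a voiced consonant) is not met → [o].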